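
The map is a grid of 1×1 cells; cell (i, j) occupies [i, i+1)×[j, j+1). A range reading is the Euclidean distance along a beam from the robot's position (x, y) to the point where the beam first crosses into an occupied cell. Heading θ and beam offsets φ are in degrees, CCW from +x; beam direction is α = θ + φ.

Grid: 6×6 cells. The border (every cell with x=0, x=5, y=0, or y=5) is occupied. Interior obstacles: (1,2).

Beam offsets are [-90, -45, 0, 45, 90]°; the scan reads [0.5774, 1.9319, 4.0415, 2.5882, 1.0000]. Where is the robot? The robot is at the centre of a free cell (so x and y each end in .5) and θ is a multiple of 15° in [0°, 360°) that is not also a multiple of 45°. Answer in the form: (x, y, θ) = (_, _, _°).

Candidates: 15 free-cell centres × 16 headings = 240 poses. Raycast each; keep the one whose scan matches to 4 dp.
  (3.5, 2.5, 285°): beam 1 = 1.5529 ≠ 0.5774 ✗
  (2.5, 2.5, 120°): beam 1 = 2.8868 ≠ 0.5774 ✗
  (3.5, 1.5, 255°): beam 1 = 1.9319 ≠ 0.5774 ✗
  …
  (4.5, 1.5, 120°): r_1=0.5774, r_2=1.9319, r_3=4.0415, r_4=2.5882, r_5=1.0000 — all match ✓
Unique over the lattice → pose = (4.5, 1.5, 120°).

(x, y, θ) = (4.5, 1.5, 120°)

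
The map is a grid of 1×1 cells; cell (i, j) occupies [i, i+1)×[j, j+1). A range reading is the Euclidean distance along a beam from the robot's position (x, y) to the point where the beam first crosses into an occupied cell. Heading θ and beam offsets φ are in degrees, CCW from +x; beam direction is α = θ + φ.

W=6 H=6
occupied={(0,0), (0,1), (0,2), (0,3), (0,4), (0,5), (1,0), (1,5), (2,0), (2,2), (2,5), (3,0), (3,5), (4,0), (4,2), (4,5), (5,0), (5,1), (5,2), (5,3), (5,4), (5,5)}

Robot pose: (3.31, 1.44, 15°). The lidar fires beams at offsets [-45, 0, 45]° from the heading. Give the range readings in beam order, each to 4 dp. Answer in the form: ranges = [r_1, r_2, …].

beam 1: φ=-45°, α=330°
  direction (0.8660, -0.5000); cell (3,1); t to first gridline: x 0.7967, y 0.8800 (then +1.1547 / +2.0000)
    (4,1) via x @ 0.7967
    (4,0) via y @ 0.8800  # hit
  → r_1 = 0.8800
beam 2: φ=0°, α=15°
  direction (0.9659, 0.2588); cell (3,1); t to first gridline: x 0.7143, y 2.1637 (then +1.0353 / +3.8637)
    (4,1) via x @ 0.7143
    (5,1) via x @ 1.7496  # hit
  → r_2 = 1.7496
beam 3: φ=45°, α=60°
  direction (0.5000, 0.8660); cell (3,1); t to first gridline: x 1.3800, y 0.6466 (then +2.0000 / +1.1547)
    (3,2) via y @ 0.6466
    (4,2) via x @ 1.3800  # hit
  → r_3 = 1.3800

ranges = [0.8800, 1.7496, 1.3800]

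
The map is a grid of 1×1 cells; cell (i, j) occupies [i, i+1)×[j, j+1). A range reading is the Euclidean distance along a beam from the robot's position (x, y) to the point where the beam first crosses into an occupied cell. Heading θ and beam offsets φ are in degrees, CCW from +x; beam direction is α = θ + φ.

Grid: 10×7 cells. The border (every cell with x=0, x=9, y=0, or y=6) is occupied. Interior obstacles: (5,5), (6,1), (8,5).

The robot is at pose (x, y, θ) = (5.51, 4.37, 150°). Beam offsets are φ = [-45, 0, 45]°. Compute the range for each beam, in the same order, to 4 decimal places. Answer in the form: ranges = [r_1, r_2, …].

ranges = [0.6522, 3.2600, 4.6691]

beam 1: φ=-45°, α=105°
  cosα=-0.2588 sinα=0.9659 | (5,4) | tMaxX 1.9705 tMaxY 0.6522 | tΔX 3.8637 tΔY 1.0353
    t=0.6522 [y] (5,5) — stop
  → r_1 = 0.6522
beam 2: φ=0°, α=150°
  cosα=-0.8660 sinα=0.5000 | (5,4) | tMaxX 0.5889 tMaxY 1.2600 | tΔX 1.1547 tΔY 2.0000
    t=0.5889 [x] (4,4)
    t=1.2600 [y] (4,5)
    t=1.7436 [x] (3,5)
    t=2.8983 [x] (2,5)
    t=3.2600 [y] (2,6) — stop
  → r_2 = 3.2600
beam 3: φ=45°, α=195°
  cosα=-0.9659 sinα=-0.2588 | (5,4) | tMaxX 0.5280 tMaxY 1.4296 | tΔX 1.0353 tΔY 3.8637
    t=0.5280 [x] (4,4)
    t=1.4296 [y] (4,3)
    t=1.5633 [x] (3,3)
    t=2.5985 [x] (2,3)
    t=3.6338 [x] (1,3)
    t=4.6691 [x] (0,3) — stop
  → r_3 = 4.6691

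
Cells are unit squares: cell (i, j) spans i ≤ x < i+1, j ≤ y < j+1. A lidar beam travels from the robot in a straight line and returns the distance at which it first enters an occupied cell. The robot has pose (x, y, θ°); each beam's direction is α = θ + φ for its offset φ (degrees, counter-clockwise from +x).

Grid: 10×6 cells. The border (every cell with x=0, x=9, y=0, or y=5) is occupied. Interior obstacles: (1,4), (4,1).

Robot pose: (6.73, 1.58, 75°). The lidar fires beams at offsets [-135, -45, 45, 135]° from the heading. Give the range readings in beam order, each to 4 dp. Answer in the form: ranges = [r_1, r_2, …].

beam 1: φ=-135°, α=300°
  cosα=0.5000 sinα=-0.8660 | (6,1) | tMaxX 0.5400 tMaxY 0.6697 | tΔX 2.0000 tΔY 1.1547
    t=0.5400 [x] (7,1)
    t=0.6697 [y] (7,0) — stop
  → r_1 = 0.6697
beam 2: φ=-45°, α=30°
  cosα=0.8660 sinα=0.5000 | (6,1) | tMaxX 0.3118 tMaxY 0.8400 | tΔX 1.1547 tΔY 2.0000
    t=0.3118 [x] (7,1)
    t=0.8400 [y] (7,2)
    t=1.4665 [x] (8,2)
    t=2.6212 [x] (9,2) — stop
  → r_2 = 2.6212
beam 3: φ=45°, α=120°
  cosα=-0.5000 sinα=0.8660 | (6,1) | tMaxX 1.4600 tMaxY 0.4850 | tΔX 2.0000 tΔY 1.1547
    t=0.4850 [y] (6,2)
    t=1.4600 [x] (5,2)
    t=1.6397 [y] (5,3)
    t=2.7944 [y] (5,4)
    t=3.4600 [x] (4,4)
    t=3.9491 [y] (4,5) — stop
  → r_3 = 3.9491
beam 4: φ=135°, α=210°
  cosα=-0.8660 sinα=-0.5000 | (6,1) | tMaxX 0.8429 tMaxY 1.1600 | tΔX 1.1547 tΔY 2.0000
    t=0.8429 [x] (5,1)
    t=1.1600 [y] (5,0) — stop
  → r_4 = 1.1600

ranges = [0.6697, 2.6212, 3.9491, 1.1600]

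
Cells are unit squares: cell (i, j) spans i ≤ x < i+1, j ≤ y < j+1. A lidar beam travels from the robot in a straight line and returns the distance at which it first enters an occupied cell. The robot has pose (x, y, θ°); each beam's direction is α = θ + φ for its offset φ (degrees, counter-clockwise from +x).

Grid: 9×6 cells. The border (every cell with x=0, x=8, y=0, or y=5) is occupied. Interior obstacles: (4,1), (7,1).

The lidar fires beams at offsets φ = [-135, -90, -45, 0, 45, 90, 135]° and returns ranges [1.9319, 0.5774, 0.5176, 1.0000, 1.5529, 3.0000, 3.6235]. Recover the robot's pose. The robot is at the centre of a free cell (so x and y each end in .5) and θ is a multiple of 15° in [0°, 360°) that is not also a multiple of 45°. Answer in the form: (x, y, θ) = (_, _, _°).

(x, y, θ) = (2.5, 4.5, 150°)

Enumerate (i+0.5, j+0.5, θ) over the 26 free cells and 16 admissible headings. For each, cast all 7 beams and compare to the given ranges.
  (4.5, 3.5, 15°): beam 1 = 2.8868 ≠ 1.9319 ✗
  (1.5, 2.5, 345°): beam 1 = 0.5774 ≠ 1.9319 ✗
  (1.5, 4.5, 60°): beam 1 = 3.6235 ≠ 1.9319 ✗
  …
  (2.5, 4.5, 150°): r_1=1.9319, r_2=0.5774, r_3=0.5176, r_4=1.0000, r_5=1.5529, r_6=3.0000, r_7=3.6235 — all match ✓
No second candidate reproduces the full scan.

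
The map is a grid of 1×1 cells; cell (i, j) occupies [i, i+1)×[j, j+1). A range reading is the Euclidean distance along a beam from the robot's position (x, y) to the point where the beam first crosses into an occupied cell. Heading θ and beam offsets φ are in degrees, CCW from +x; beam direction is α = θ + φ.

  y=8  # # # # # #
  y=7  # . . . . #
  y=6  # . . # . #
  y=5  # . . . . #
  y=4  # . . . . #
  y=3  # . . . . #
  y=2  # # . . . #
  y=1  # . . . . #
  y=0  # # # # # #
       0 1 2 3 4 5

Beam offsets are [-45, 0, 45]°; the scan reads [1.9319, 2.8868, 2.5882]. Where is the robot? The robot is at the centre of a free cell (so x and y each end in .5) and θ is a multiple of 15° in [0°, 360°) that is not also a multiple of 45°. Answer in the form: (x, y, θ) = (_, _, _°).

(x, y, θ) = (3.5, 3.5, 240°)

Candidates: 26 free-cell centres × 16 headings = 416 poses. Raycast each; keep the one whose scan matches to 4 dp.
  (2.5, 1.5, 240°): beam 1 = 1.5529 ≠ 1.9319 ✗
  (1.5, 6.5, 30°): beam 1 = 1.5529 ≠ 1.9319 ✗
  (1.5, 4.5, 195°): beam 1 = 0.5774 ≠ 1.9319 ✗
  …
  (3.5, 3.5, 240°): r_1=1.9319, r_2=2.8868, r_3=2.5882 — all match ✓
Only this pose fits every beam.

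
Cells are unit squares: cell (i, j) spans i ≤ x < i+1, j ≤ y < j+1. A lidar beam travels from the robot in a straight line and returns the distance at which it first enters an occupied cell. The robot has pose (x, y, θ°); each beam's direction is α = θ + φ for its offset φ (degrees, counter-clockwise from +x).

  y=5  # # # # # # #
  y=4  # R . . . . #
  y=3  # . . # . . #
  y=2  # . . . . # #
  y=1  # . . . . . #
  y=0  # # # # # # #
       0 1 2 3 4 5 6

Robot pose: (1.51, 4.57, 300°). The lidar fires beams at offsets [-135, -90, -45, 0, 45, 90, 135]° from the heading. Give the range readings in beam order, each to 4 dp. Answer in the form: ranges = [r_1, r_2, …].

beam 1: φ=-135°, α=165°
  d=(-0.9659,0.2588)  start (1,4)  tX=0.5280 tY=1.6614  stride 1/|dx|=1.0353 1/|dy|=3.8637
    cross x-line → (0,4), t=0.5280 (wall)
  → r_1 = 0.5280
beam 2: φ=-90°, α=210°
  d=(-0.8660,-0.5000)  start (1,4)  tX=0.5889 tY=1.1400  stride 1/|dx|=1.1547 1/|dy|=2.0000
    cross x-line → (0,4), t=0.5889 (wall)
  → r_2 = 0.5889
beam 3: φ=-45°, α=255°
  d=(-0.2588,-0.9659)  start (1,4)  tX=1.9705 tY=0.5901  stride 1/|dx|=3.8637 1/|dy|=1.0353
    cross y-line → (1,3), t=0.5901
    cross y-line → (1,2), t=1.6254
    cross x-line → (0,2), t=1.9705 (wall)
  → r_3 = 1.9705
beam 4: φ=0°, α=300°
  d=(0.5000,-0.8660)  start (1,4)  tX=0.9800 tY=0.6582  stride 1/|dx|=2.0000 1/|dy|=1.1547
    cross y-line → (1,3), t=0.6582
    cross x-line → (2,3), t=0.9800
    cross y-line → (2,2), t=1.8129
    cross y-line → (2,1), t=2.9676
    cross x-line → (3,1), t=2.9800
    cross y-line → (3,0), t=4.1223 (wall)
  → r_4 = 4.1223
beam 5: φ=45°, α=345°
  d=(0.9659,-0.2588)  start (1,4)  tX=0.5073 tY=2.2023  stride 1/|dx|=1.0353 1/|dy|=3.8637
    cross x-line → (2,4), t=0.5073
    cross x-line → (3,4), t=1.5426
    cross y-line → (3,3), t=2.2023 (wall)
  → r_5 = 2.2023
beam 6: φ=90°, α=30°
  d=(0.8660,0.5000)  start (1,4)  tX=0.5658 tY=0.8600  stride 1/|dx|=1.1547 1/|dy|=2.0000
    cross x-line → (2,4), t=0.5658
    cross y-line → (2,5), t=0.8600 (wall)
  → r_6 = 0.8600
beam 7: φ=135°, α=75°
  d=(0.2588,0.9659)  start (1,4)  tX=1.8932 tY=0.4452  stride 1/|dx|=3.8637 1/|dy|=1.0353
    cross y-line → (1,5), t=0.4452 (wall)
  → r_7 = 0.4452

ranges = [0.5280, 0.5889, 1.9705, 4.1223, 2.2023, 0.8600, 0.4452]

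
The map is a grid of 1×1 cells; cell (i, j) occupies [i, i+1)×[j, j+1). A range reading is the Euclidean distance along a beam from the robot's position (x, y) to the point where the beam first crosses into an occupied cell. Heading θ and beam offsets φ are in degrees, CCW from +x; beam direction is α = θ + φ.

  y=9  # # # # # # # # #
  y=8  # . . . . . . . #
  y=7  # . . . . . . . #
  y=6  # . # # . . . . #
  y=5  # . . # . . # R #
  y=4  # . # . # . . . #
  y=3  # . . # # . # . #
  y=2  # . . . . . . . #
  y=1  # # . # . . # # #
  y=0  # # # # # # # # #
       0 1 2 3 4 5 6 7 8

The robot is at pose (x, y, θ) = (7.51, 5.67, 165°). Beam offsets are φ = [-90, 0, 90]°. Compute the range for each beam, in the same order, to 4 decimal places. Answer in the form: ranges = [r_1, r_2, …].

ranges = [1.8932, 0.5280, 1.9705]

beam 1: φ=-90°, α=75°
  dir = (cos 75°, sin 75°) = (0.2588, 0.9659); from cell (7,5)
  next x-line at t=1.8932, next y-line at t=0.3416; Δt_x=3.8637, Δt_y=1.0353
    y: enter (7,6) at t=0.3416
    y: enter (7,7) at t=1.3769
    x: enter (8,7) at t=1.8932 ← occupied
  → r_1 = 1.8932
beam 2: φ=0°, α=165°
  dir = (cos 165°, sin 165°) = (-0.9659, 0.2588); from cell (7,5)
  next x-line at t=0.5280, next y-line at t=1.2750; Δt_x=1.0353, Δt_y=3.8637
    x: enter (6,5) at t=0.5280 ← occupied
  → r_2 = 0.5280
beam 3: φ=90°, α=255°
  dir = (cos 255°, sin 255°) = (-0.2588, -0.9659); from cell (7,5)
  next x-line at t=1.9705, next y-line at t=0.6936; Δt_x=3.8637, Δt_y=1.0353
    y: enter (7,4) at t=0.6936
    y: enter (7,3) at t=1.7289
    x: enter (6,3) at t=1.9705 ← occupied
  → r_3 = 1.9705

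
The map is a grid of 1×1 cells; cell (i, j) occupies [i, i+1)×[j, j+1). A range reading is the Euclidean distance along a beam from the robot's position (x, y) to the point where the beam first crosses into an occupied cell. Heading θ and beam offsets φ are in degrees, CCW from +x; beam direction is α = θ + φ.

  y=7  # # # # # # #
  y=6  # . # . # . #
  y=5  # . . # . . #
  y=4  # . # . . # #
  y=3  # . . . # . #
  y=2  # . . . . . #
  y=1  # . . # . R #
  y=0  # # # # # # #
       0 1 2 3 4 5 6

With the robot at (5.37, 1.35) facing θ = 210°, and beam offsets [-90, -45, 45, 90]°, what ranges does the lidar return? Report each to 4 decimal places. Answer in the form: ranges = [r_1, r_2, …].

beam 1: φ=-90°, α=120°
  d=(-0.5000,0.8660)  start (5,1)  tX=0.7400 tY=0.7506  stride 1/|dx|=2.0000 1/|dy|=1.1547
    cross x-line → (4,1), t=0.7400
    cross y-line → (4,2), t=0.7506
    cross y-line → (4,3), t=1.9053 (wall)
  → r_1 = 1.9053
beam 2: φ=-45°, α=165°
  d=(-0.9659,0.2588)  start (5,1)  tX=0.3831 tY=2.5114  stride 1/|dx|=1.0353 1/|dy|=3.8637
    cross x-line → (4,1), t=0.3831
    cross x-line → (3,1), t=1.4183 (wall)
  → r_2 = 1.4183
beam 3: φ=45°, α=255°
  d=(-0.2588,-0.9659)  start (5,1)  tX=1.4296 tY=0.3623  stride 1/|dx|=3.8637 1/|dy|=1.0353
    cross y-line → (5,0), t=0.3623 (wall)
  → r_3 = 0.3623
beam 4: φ=90°, α=300°
  d=(0.5000,-0.8660)  start (5,1)  tX=1.2600 tY=0.4041  stride 1/|dx|=2.0000 1/|dy|=1.1547
    cross y-line → (5,0), t=0.4041 (wall)
  → r_4 = 0.4041

ranges = [1.9053, 1.4183, 0.3623, 0.4041]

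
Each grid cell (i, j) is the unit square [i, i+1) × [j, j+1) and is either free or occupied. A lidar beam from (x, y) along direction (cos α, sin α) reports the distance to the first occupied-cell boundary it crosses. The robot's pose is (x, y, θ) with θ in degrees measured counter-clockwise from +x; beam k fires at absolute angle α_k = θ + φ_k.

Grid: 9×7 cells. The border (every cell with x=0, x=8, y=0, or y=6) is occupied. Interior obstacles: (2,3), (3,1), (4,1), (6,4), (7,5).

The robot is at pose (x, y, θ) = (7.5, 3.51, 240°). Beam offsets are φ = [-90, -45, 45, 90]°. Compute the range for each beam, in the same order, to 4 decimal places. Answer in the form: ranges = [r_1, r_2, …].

beam 1: φ=-90°, α=150°
  cosα=-0.8660 sinα=0.5000 | (7,3) | tMaxX 0.5774 tMaxY 0.9800 | tΔX 1.1547 tΔY 2.0000
    t=0.5774 [x] (6,3)
    t=0.9800 [y] (6,4) — stop
  → r_1 = 0.9800
beam 2: φ=-45°, α=195°
  cosα=-0.9659 sinα=-0.2588 | (7,3) | tMaxX 0.5176 tMaxY 1.9705 | tΔX 1.0353 tΔY 3.8637
    t=0.5176 [x] (6,3)
    t=1.5529 [x] (5,3)
    t=1.9705 [y] (5,2)
    t=2.5882 [x] (4,2)
    t=3.6235 [x] (3,2)
    t=4.6587 [x] (2,2)
    t=5.6940 [x] (1,2)
    t=5.8342 [y] (1,1)
    t=6.7293 [x] (0,1) — stop
  → r_2 = 6.7293
beam 3: φ=45°, α=285°
  cosα=0.2588 sinα=-0.9659 | (7,3) | tMaxX 1.9319 tMaxY 0.5280 | tΔX 3.8637 tΔY 1.0353
    t=0.5280 [y] (7,2)
    t=1.5633 [y] (7,1)
    t=1.9319 [x] (8,1) — stop
  → r_3 = 1.9319
beam 4: φ=90°, α=330°
  cosα=0.8660 sinα=-0.5000 | (7,3) | tMaxX 0.5774 tMaxY 1.0200 | tΔX 1.1547 tΔY 2.0000
    t=0.5774 [x] (8,3) — stop
  → r_4 = 0.5774

ranges = [0.9800, 6.7293, 1.9319, 0.5774]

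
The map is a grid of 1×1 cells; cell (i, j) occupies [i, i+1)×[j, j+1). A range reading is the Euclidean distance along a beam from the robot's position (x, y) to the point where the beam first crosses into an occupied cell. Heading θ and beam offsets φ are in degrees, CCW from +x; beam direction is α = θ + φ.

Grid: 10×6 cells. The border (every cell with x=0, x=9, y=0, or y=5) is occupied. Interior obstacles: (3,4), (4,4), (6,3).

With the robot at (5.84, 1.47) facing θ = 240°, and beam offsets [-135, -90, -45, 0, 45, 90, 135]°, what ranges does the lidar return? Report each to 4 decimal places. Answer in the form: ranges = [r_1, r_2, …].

ranges = [3.2455, 5.5888, 1.8159, 0.5427, 0.4866, 0.9400, 3.2715]

beam 1: φ=-135°, α=105°
  d=(-0.2588,0.9659)  start (5,1)  tX=3.2455 tY=0.5487  stride 1/|dx|=3.8637 1/|dy|=1.0353
    cross y-line → (5,2), t=0.5487
    cross y-line → (5,3), t=1.5840
    cross y-line → (5,4), t=2.6192
    cross x-line → (4,4), t=3.2455 (wall)
  → r_1 = 3.2455
beam 2: φ=-90°, α=150°
  d=(-0.8660,0.5000)  start (5,1)  tX=0.9699 tY=1.0600  stride 1/|dx|=1.1547 1/|dy|=2.0000
    cross x-line → (4,1), t=0.9699
    cross y-line → (4,2), t=1.0600
    cross x-line → (3,2), t=2.1246
    cross y-line → (3,3), t=3.0600
    cross x-line → (2,3), t=3.2793
    cross x-line → (1,3), t=4.4341
    cross y-line → (1,4), t=5.0600
    cross x-line → (0,4), t=5.5888 (wall)
  → r_2 = 5.5888
beam 3: φ=-45°, α=195°
  d=(-0.9659,-0.2588)  start (5,1)  tX=0.8696 tY=1.8159  stride 1/|dx|=1.0353 1/|dy|=3.8637
    cross x-line → (4,1), t=0.8696
    cross y-line → (4,0), t=1.8159 (wall)
  → r_3 = 1.8159
beam 4: φ=0°, α=240°
  d=(-0.5000,-0.8660)  start (5,1)  tX=1.6800 tY=0.5427  stride 1/|dx|=2.0000 1/|dy|=1.1547
    cross y-line → (5,0), t=0.5427 (wall)
  → r_4 = 0.5427
beam 5: φ=45°, α=285°
  d=(0.2588,-0.9659)  start (5,1)  tX=0.6182 tY=0.4866  stride 1/|dx|=3.8637 1/|dy|=1.0353
    cross y-line → (5,0), t=0.4866 (wall)
  → r_5 = 0.4866
beam 6: φ=90°, α=330°
  d=(0.8660,-0.5000)  start (5,1)  tX=0.1848 tY=0.9400  stride 1/|dx|=1.1547 1/|dy|=2.0000
    cross x-line → (6,1), t=0.1848
    cross y-line → (6,0), t=0.9400 (wall)
  → r_6 = 0.9400
beam 7: φ=135°, α=15°
  d=(0.9659,0.2588)  start (5,1)  tX=0.1656 tY=2.0478  stride 1/|dx|=1.0353 1/|dy|=3.8637
    cross x-line → (6,1), t=0.1656
    cross x-line → (7,1), t=1.2009
    cross y-line → (7,2), t=2.0478
    cross x-line → (8,2), t=2.2362
    cross x-line → (9,2), t=3.2715 (wall)
  → r_7 = 3.2715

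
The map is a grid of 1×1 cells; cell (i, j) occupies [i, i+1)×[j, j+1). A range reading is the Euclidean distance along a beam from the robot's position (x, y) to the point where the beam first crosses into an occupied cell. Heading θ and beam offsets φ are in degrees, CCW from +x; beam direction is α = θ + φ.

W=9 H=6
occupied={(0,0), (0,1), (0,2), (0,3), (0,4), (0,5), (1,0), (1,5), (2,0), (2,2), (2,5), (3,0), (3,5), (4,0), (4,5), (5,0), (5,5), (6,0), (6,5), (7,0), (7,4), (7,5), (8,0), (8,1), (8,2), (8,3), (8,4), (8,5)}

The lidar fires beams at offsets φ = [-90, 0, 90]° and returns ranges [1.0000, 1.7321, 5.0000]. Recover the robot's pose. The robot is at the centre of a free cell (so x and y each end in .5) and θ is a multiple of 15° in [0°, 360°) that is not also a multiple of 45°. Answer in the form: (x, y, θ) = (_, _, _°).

Candidates: 26 free-cell centres × 16 headings = 416 poses. Raycast each; keep the one whose scan matches to 4 dp.
  (5.5, 4.5, 240°): beam 2 = 4.0415 ≠ 1.7321 ✗
  (2.5, 1.5, 15°): beam 1 = 0.5176 ≠ 1.0000 ✗
  (2.5, 4.5, 60°): beam 1 = 6.3509 ≠ 1.0000 ✗
  (6.5, 1.5, 345°): beam 1 = 0.5176 ≠ 1.0000 ✗
  …
  (6.5, 3.5, 120°): r_1=1.0000, r_2=1.7321, r_3=5.0000 — all match ✓
Only this pose fits every beam.

(x, y, θ) = (6.5, 3.5, 120°)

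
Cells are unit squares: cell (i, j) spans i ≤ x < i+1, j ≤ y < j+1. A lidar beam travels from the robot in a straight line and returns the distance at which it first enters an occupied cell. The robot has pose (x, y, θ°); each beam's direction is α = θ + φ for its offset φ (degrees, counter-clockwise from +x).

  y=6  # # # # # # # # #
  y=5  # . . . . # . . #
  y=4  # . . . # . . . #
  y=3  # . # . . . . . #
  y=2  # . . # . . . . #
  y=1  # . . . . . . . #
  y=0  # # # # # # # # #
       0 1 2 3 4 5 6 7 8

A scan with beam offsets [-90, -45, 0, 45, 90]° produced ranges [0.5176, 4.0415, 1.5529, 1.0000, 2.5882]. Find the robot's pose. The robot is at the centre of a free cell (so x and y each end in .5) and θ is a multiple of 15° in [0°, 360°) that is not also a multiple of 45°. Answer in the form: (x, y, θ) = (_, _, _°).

Candidates: 31 free-cell centres × 16 headings = 496 poses. Raycast each; keep the one whose scan matches to 4 dp.
  (6.5, 1.5, 120°): beam 1 = 1.7321 ≠ 0.5176 ✗
  (1.5, 3.5, 15°): beam 1 = 2.5882 ≠ 0.5176 ✗
  (5.5, 2.5, 105°): beam 1 = 2.5882 ≠ 0.5176 ✗
  (7.5, 2.5, 195°): beam 1 = 3.6235 ≠ 0.5176 ✗
  (3.5, 4.5, 345°): beam 1 = 1.5529 ≠ 0.5176 ✗
  …
  (4.5, 3.5, 195°): r_1=0.5176, r_2=4.0415, r_3=1.5529, r_4=1.0000, r_5=2.5882 — all match ✓
Only this pose fits every beam.

(x, y, θ) = (4.5, 3.5, 195°)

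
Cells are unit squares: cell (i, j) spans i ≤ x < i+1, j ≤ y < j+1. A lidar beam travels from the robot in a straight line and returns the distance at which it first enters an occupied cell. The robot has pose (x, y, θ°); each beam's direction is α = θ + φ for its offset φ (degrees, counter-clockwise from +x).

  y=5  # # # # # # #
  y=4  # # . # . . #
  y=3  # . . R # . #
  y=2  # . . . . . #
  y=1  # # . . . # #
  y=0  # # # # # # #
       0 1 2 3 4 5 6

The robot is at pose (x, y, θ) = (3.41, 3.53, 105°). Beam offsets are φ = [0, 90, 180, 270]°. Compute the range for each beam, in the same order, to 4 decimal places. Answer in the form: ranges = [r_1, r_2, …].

ranges = [0.4866, 2.4950, 2.6192, 0.6108]

beam 1: φ=0°, α=105°
  cosα=-0.2588 sinα=0.9659 | (3,3) | tMaxX 1.5841 tMaxY 0.4866 | tΔX 3.8637 tΔY 1.0353
    t=0.4866 [y] (3,4) — stop
  → r_1 = 0.4866
beam 2: φ=90°, α=195°
  cosα=-0.9659 sinα=-0.2588 | (3,3) | tMaxX 0.4245 tMaxY 2.0478 | tΔX 1.0353 tΔY 3.8637
    t=0.4245 [x] (2,3)
    t=1.4597 [x] (1,3)
    t=2.0478 [y] (1,2)
    t=2.4950 [x] (0,2) — stop
  → r_2 = 2.4950
beam 3: φ=180°, α=285°
  cosα=0.2588 sinα=-0.9659 | (3,3) | tMaxX 2.2796 tMaxY 0.5487 | tΔX 3.8637 tΔY 1.0353
    t=0.5487 [y] (3,2)
    t=1.5840 [y] (3,1)
    t=2.2796 [x] (4,1)
    t=2.6192 [y] (4,0) — stop
  → r_3 = 2.6192
beam 4: φ=270°, α=15°
  cosα=0.9659 sinα=0.2588 | (3,3) | tMaxX 0.6108 tMaxY 1.8159 | tΔX 1.0353 tΔY 3.8637
    t=0.6108 [x] (4,3) — stop
  → r_4 = 0.6108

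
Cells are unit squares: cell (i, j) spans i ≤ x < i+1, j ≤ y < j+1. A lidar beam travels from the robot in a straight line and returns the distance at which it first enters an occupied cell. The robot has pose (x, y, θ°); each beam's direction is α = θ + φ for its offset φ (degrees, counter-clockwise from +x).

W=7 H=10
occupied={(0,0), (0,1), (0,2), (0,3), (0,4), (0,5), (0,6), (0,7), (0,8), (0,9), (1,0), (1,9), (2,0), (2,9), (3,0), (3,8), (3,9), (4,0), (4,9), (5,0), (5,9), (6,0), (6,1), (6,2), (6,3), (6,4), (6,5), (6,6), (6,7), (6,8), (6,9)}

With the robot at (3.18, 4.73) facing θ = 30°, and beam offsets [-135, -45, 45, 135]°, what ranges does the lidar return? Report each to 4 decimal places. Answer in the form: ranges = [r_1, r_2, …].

beam 1: φ=-135°, α=255°
  d=(-0.2588,-0.9659)  start (3,4)  tX=0.6955 tY=0.7558  stride 1/|dx|=3.8637 1/|dy|=1.0353
    cross x-line → (2,4), t=0.6955
    cross y-line → (2,3), t=0.7558
    cross y-line → (2,2), t=1.7910
    cross y-line → (2,1), t=2.8263
    cross y-line → (2,0), t=3.8616 (wall)
  → r_1 = 3.8616
beam 2: φ=-45°, α=345°
  d=(0.9659,-0.2588)  start (3,4)  tX=0.8489 tY=2.8205  stride 1/|dx|=1.0353 1/|dy|=3.8637
    cross x-line → (4,4), t=0.8489
    cross x-line → (5,4), t=1.8842
    cross y-line → (5,3), t=2.8205
    cross x-line → (6,3), t=2.9195 (wall)
  → r_2 = 2.9195
beam 3: φ=45°, α=75°
  d=(0.2588,0.9659)  start (3,4)  tX=3.1682 tY=0.2795  stride 1/|dx|=3.8637 1/|dy|=1.0353
    cross y-line → (3,5), t=0.2795
    cross y-line → (3,6), t=1.3148
    cross y-line → (3,7), t=2.3501
    cross x-line → (4,7), t=3.1682
    cross y-line → (4,8), t=3.3854
    cross y-line → (4,9), t=4.4206 (wall)
  → r_3 = 4.4206
beam 4: φ=135°, α=165°
  d=(-0.9659,0.2588)  start (3,4)  tX=0.1863 tY=1.0432  stride 1/|dx|=1.0353 1/|dy|=3.8637
    cross x-line → (2,4), t=0.1863
    cross y-line → (2,5), t=1.0432
    cross x-line → (1,5), t=1.2216
    cross x-line → (0,5), t=2.2569 (wall)
  → r_4 = 2.2569

ranges = [3.8616, 2.9195, 4.4206, 2.2569]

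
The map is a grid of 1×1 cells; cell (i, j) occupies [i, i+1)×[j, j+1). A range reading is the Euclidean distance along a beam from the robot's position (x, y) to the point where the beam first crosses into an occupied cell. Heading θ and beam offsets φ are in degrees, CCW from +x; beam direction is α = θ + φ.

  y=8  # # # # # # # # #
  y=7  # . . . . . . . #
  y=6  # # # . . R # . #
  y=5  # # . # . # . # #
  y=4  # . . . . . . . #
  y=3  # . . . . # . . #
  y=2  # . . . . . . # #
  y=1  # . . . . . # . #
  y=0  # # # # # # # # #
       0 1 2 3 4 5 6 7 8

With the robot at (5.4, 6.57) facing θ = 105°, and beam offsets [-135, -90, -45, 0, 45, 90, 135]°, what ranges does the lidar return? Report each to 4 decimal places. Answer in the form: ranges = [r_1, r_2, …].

ranges = [0.6928, 0.6212, 1.6512, 1.4804, 2.8600, 2.2023, 0.6582]

beam 1: φ=-135°, α=330°
  direction (0.8660, -0.5000); cell (5,6); t to first gridline: x 0.6928, y 1.1400 (then +1.1547 / +2.0000)
    (6,6) via x @ 0.6928  # hit
  → r_1 = 0.6928
beam 2: φ=-90°, α=15°
  direction (0.9659, 0.2588); cell (5,6); t to first gridline: x 0.6212, y 1.6614 (then +1.0353 / +3.8637)
    (6,6) via x @ 0.6212  # hit
  → r_2 = 0.6212
beam 3: φ=-45°, α=60°
  direction (0.5000, 0.8660); cell (5,6); t to first gridline: x 1.2000, y 0.4965 (then +2.0000 / +1.1547)
    (5,7) via y @ 0.4965
    (6,7) via x @ 1.2000
    (6,8) via y @ 1.6512  # hit
  → r_3 = 1.6512
beam 4: φ=0°, α=105°
  direction (-0.2588, 0.9659); cell (5,6); t to first gridline: x 1.5455, y 0.4452 (then +3.8637 / +1.0353)
    (5,7) via y @ 0.4452
    (5,8) via y @ 1.4804  # hit
  → r_4 = 1.4804
beam 5: φ=45°, α=150°
  direction (-0.8660, 0.5000); cell (5,6); t to first gridline: x 0.4619, y 0.8600 (then +1.1547 / +2.0000)
    (4,6) via x @ 0.4619
    (4,7) via y @ 0.8600
    (3,7) via x @ 1.6166
    (2,7) via x @ 2.7713
    (2,8) via y @ 2.8600  # hit
  → r_5 = 2.8600
beam 6: φ=90°, α=195°
  direction (-0.9659, -0.2588); cell (5,6); t to first gridline: x 0.4141, y 2.2023 (then +1.0353 / +3.8637)
    (4,6) via x @ 0.4141
    (3,6) via x @ 1.4494
    (3,5) via y @ 2.2023  # hit
  → r_6 = 2.2023
beam 7: φ=135°, α=240°
  direction (-0.5000, -0.8660); cell (5,6); t to first gridline: x 0.8000, y 0.6582 (then +2.0000 / +1.1547)
    (5,5) via y @ 0.6582  # hit
  → r_7 = 0.6582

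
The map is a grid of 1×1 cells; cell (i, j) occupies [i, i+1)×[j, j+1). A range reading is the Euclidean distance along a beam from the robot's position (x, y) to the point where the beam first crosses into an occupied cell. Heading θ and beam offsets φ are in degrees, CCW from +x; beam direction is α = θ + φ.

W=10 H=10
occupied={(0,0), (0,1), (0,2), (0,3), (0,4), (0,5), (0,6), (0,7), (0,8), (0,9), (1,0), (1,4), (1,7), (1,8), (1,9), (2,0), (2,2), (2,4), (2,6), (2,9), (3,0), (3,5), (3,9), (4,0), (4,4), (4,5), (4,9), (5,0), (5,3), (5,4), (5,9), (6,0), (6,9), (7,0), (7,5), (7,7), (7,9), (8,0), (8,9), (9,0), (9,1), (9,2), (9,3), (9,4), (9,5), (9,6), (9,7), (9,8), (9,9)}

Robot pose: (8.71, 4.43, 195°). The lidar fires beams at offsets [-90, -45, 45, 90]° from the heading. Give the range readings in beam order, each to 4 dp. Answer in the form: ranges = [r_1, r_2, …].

beam 1: φ=-90°, α=105°
  dir = (cos 105°, sin 105°) = (-0.2588, 0.9659); from cell (8,4)
  next x-line at t=2.7432, next y-line at t=0.5901; Δt_x=3.8637, Δt_y=1.0353
    y: enter (8,5) at t=0.5901
    y: enter (8,6) at t=1.6254
    y: enter (8,7) at t=2.6607
    x: enter (7,7) at t=2.7432 ← occupied
  → r_1 = 2.7432
beam 2: φ=-45°, α=150°
  dir = (cos 150°, sin 150°) = (-0.8660, 0.5000); from cell (8,4)
  next x-line at t=0.8198, next y-line at t=1.1400; Δt_x=1.1547, Δt_y=2.0000
    x: enter (7,4) at t=0.8198
    y: enter (7,5) at t=1.1400 ← occupied
  → r_2 = 1.1400
beam 3: φ=45°, α=240°
  dir = (cos 240°, sin 240°) = (-0.5000, -0.8660); from cell (8,4)
  next x-line at t=1.4200, next y-line at t=0.4965; Δt_x=2.0000, Δt_y=1.1547
    y: enter (8,3) at t=0.4965
    x: enter (7,3) at t=1.4200
    y: enter (7,2) at t=1.6512
    y: enter (7,1) at t=2.8059
    x: enter (6,1) at t=3.4200
    y: enter (6,0) at t=3.9606 ← occupied
  → r_3 = 3.9606
beam 4: φ=90°, α=285°
  dir = (cos 285°, sin 285°) = (0.2588, -0.9659); from cell (8,4)
  next x-line at t=1.1205, next y-line at t=0.4452; Δt_x=3.8637, Δt_y=1.0353
    y: enter (8,3) at t=0.4452
    x: enter (9,3) at t=1.1205 ← occupied
  → r_4 = 1.1205

ranges = [2.7432, 1.1400, 3.9606, 1.1205]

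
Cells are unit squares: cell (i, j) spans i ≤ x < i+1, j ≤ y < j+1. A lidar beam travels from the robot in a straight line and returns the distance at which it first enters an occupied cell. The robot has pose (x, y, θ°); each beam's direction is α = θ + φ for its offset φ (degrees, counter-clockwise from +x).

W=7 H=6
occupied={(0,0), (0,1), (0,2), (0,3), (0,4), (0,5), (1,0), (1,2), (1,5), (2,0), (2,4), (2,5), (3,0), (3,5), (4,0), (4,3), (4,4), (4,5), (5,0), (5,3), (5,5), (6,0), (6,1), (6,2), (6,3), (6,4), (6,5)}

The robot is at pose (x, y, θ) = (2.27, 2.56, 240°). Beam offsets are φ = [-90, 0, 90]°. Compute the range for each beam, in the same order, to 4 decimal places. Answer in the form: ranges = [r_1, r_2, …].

beam 1: φ=-90°, α=150°
  d=(-0.8660,0.5000)  start (2,2)  tX=0.3118 tY=0.8800  stride 1/|dx|=1.1547 1/|dy|=2.0000
    cross x-line → (1,2), t=0.3118 (wall)
  → r_1 = 0.3118
beam 2: φ=0°, α=240°
  d=(-0.5000,-0.8660)  start (2,2)  tX=0.5400 tY=0.6466  stride 1/|dx|=2.0000 1/|dy|=1.1547
    cross x-line → (1,2), t=0.5400 (wall)
  → r_2 = 0.5400
beam 3: φ=90°, α=330°
  d=(0.8660,-0.5000)  start (2,2)  tX=0.8429 tY=1.1200  stride 1/|dx|=1.1547 1/|dy|=2.0000
    cross x-line → (3,2), t=0.8429
    cross y-line → (3,1), t=1.1200
    cross x-line → (4,1), t=1.9976
    cross y-line → (4,0), t=3.1200 (wall)
  → r_3 = 3.1200

ranges = [0.3118, 0.5400, 3.1200]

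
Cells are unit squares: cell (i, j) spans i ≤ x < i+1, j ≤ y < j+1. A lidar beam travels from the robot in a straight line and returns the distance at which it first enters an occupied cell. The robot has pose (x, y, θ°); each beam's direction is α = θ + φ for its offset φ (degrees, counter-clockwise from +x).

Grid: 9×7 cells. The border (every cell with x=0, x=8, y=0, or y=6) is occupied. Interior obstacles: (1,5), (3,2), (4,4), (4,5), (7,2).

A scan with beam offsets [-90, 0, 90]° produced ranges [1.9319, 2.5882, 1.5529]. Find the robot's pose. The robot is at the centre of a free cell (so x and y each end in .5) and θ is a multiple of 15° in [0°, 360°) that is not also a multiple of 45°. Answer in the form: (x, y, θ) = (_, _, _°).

(x, y, θ) = (6.5, 3.5, 255°)

Enumerate (i+0.5, j+0.5, θ) over the 30 free cells and 16 admissible headings. For each, cast all 3 beams and compare to the given ranges.
  (3.5, 5.5, 195°): beam 1 = 0.5176 ≠ 1.9319 ✗
  (4.5, 2.5, 120°): beam 1 = 4.0415 ≠ 1.9319 ✗
  (5.5, 4.5, 210°): beam 1 = 1.0000 ≠ 1.9319 ✗
  (2.5, 4.5, 165°): beam 1 = 1.5529 ≠ 1.9319 ✗
  …
  (6.5, 3.5, 255°): r_1=1.9319, r_2=2.5882, r_3=1.5529 — all match ✓
Unique over the lattice → pose = (6.5, 3.5, 255°).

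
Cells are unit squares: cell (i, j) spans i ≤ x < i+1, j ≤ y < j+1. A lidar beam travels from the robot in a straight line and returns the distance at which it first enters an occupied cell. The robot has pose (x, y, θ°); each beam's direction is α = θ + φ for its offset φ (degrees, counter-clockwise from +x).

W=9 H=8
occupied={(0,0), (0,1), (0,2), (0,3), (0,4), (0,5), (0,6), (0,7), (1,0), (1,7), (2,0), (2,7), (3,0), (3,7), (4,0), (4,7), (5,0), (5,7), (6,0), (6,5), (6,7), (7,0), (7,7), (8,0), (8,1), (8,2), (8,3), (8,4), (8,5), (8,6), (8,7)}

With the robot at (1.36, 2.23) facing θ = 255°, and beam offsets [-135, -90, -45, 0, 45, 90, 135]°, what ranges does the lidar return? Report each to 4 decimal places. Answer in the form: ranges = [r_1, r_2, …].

ranges = [0.7200, 0.3727, 0.4157, 1.2734, 1.4203, 4.7524, 5.5400]

beam 1: φ=-135°, α=120°
  d=(-0.5000,0.8660)  start (1,2)  tX=0.7200 tY=0.8891  stride 1/|dx|=2.0000 1/|dy|=1.1547
    cross x-line → (0,2), t=0.7200 (wall)
  → r_1 = 0.7200
beam 2: φ=-90°, α=165°
  d=(-0.9659,0.2588)  start (1,2)  tX=0.3727 tY=2.9751  stride 1/|dx|=1.0353 1/|dy|=3.8637
    cross x-line → (0,2), t=0.3727 (wall)
  → r_2 = 0.3727
beam 3: φ=-45°, α=210°
  d=(-0.8660,-0.5000)  start (1,2)  tX=0.4157 tY=0.4600  stride 1/|dx|=1.1547 1/|dy|=2.0000
    cross x-line → (0,2), t=0.4157 (wall)
  → r_3 = 0.4157
beam 4: φ=0°, α=255°
  d=(-0.2588,-0.9659)  start (1,2)  tX=1.3909 tY=0.2381  stride 1/|dx|=3.8637 1/|dy|=1.0353
    cross y-line → (1,1), t=0.2381
    cross y-line → (1,0), t=1.2734 (wall)
  → r_4 = 1.2734
beam 5: φ=45°, α=300°
  d=(0.5000,-0.8660)  start (1,2)  tX=1.2800 tY=0.2656  stride 1/|dx|=2.0000 1/|dy|=1.1547
    cross y-line → (1,1), t=0.2656
    cross x-line → (2,1), t=1.2800
    cross y-line → (2,0), t=1.4203 (wall)
  → r_5 = 1.4203
beam 6: φ=90°, α=345°
  d=(0.9659,-0.2588)  start (1,2)  tX=0.6626 tY=0.8887  stride 1/|dx|=1.0353 1/|dy|=3.8637
    cross x-line → (2,2), t=0.6626
    cross y-line → (2,1), t=0.8887
    cross x-line → (3,1), t=1.6979
    cross x-line → (4,1), t=2.7331
    cross x-line → (5,1), t=3.7684
    cross y-line → (5,0), t=4.7524 (wall)
  → r_6 = 4.7524
beam 7: φ=135°, α=30°
  d=(0.8660,0.5000)  start (1,2)  tX=0.7390 tY=1.5400  stride 1/|dx|=1.1547 1/|dy|=2.0000
    cross x-line → (2,2), t=0.7390
    cross y-line → (2,3), t=1.5400
    cross x-line → (3,3), t=1.8937
    cross x-line → (4,3), t=3.0484
    cross y-line → (4,4), t=3.5400
    cross x-line → (5,4), t=4.2031
    cross x-line → (6,4), t=5.3578
    cross y-line → (6,5), t=5.5400 (wall)
  → r_7 = 5.5400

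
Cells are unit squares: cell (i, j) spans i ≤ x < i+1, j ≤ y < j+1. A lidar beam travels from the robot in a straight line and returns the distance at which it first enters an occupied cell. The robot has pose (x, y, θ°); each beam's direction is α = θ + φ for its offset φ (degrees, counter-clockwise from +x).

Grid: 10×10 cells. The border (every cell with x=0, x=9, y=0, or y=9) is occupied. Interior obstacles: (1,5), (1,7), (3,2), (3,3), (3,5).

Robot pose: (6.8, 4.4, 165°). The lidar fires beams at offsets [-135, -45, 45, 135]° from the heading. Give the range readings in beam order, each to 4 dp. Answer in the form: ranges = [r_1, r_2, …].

beam 1: φ=-135°, α=30°
  d=(0.8660,0.5000)  start (6,4)  tX=0.2309 tY=1.2000  stride 1/|dx|=1.1547 1/|dy|=2.0000
    cross x-line → (7,4), t=0.2309
    cross y-line → (7,5), t=1.2000
    cross x-line → (8,5), t=1.3856
    cross x-line → (9,5), t=2.5403 (wall)
  → r_1 = 2.5403
beam 2: φ=-45°, α=120°
  d=(-0.5000,0.8660)  start (6,4)  tX=1.6000 tY=0.6928  stride 1/|dx|=2.0000 1/|dy|=1.1547
    cross y-line → (6,5), t=0.6928
    cross x-line → (5,5), t=1.6000
    cross y-line → (5,6), t=1.8475
    cross y-line → (5,7), t=3.0022
    cross x-line → (4,7), t=3.6000
    cross y-line → (4,8), t=4.1569
    cross y-line → (4,9), t=5.3116 (wall)
  → r_2 = 5.3116
beam 3: φ=45°, α=210°
  d=(-0.8660,-0.5000)  start (6,4)  tX=0.9238 tY=0.8000  stride 1/|dx|=1.1547 1/|dy|=2.0000
    cross y-line → (6,3), t=0.8000
    cross x-line → (5,3), t=0.9238
    cross x-line → (4,3), t=2.0785
    cross y-line → (4,2), t=2.8000
    cross x-line → (3,2), t=3.2332 (wall)
  → r_3 = 3.2332
beam 4: φ=135°, α=300°
  d=(0.5000,-0.8660)  start (6,4)  tX=0.4000 tY=0.4619  stride 1/|dx|=2.0000 1/|dy|=1.1547
    cross x-line → (7,4), t=0.4000
    cross y-line → (7,3), t=0.4619
    cross y-line → (7,2), t=1.6166
    cross x-line → (8,2), t=2.4000
    cross y-line → (8,1), t=2.7713
    cross y-line → (8,0), t=3.9260 (wall)
  → r_4 = 3.9260

ranges = [2.5403, 5.3116, 3.2332, 3.9260]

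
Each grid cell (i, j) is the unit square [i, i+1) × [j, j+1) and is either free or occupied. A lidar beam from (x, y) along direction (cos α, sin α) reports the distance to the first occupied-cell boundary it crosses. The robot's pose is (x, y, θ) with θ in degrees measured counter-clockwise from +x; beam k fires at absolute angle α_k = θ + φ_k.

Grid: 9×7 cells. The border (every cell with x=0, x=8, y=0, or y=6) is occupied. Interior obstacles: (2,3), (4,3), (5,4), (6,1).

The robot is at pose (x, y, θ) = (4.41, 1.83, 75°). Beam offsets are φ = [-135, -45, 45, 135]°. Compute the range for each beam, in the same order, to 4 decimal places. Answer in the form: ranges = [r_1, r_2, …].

ranges = [0.9584, 4.1454, 4.8151, 1.6600]

beam 1: φ=-135°, α=300°
  direction (0.5000, -0.8660); cell (4,1); t to first gridline: x 1.1800, y 0.9584 (then +2.0000 / +1.1547)
    (4,0) via y @ 0.9584  # hit
  → r_1 = 0.9584
beam 2: φ=-45°, α=30°
  direction (0.8660, 0.5000); cell (4,1); t to first gridline: x 0.6813, y 0.3400 (then +1.1547 / +2.0000)
    (4,2) via y @ 0.3400
    (5,2) via x @ 0.6813
    (6,2) via x @ 1.8360
    (6,3) via y @ 2.3400
    (7,3) via x @ 2.9907
    (8,3) via x @ 4.1454  # hit
  → r_2 = 4.1454
beam 3: φ=45°, α=120°
  direction (-0.5000, 0.8660); cell (4,1); t to first gridline: x 0.8200, y 0.1963 (then +2.0000 / +1.1547)
    (4,2) via y @ 0.1963
    (3,2) via x @ 0.8200
    (3,3) via y @ 1.3510
    (3,4) via y @ 2.5057
    (2,4) via x @ 2.8200
    (2,5) via y @ 3.6604
    (2,6) via y @ 4.8151  # hit
  → r_3 = 4.8151
beam 4: φ=135°, α=210°
  direction (-0.8660, -0.5000); cell (4,1); t to first gridline: x 0.4734, y 1.6600 (then +1.1547 / +2.0000)
    (3,1) via x @ 0.4734
    (2,1) via x @ 1.6281
    (2,0) via y @ 1.6600  # hit
  → r_4 = 1.6600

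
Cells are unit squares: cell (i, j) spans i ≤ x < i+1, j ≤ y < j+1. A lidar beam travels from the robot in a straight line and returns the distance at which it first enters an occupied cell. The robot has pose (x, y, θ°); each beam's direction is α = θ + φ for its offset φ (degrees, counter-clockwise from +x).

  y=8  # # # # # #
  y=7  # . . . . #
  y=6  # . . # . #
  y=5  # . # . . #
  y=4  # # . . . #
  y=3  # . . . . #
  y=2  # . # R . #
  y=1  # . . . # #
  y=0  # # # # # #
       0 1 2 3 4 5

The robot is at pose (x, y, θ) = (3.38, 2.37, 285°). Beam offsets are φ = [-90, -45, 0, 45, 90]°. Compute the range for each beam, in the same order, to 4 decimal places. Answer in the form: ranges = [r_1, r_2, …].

ranges = [0.3934, 1.5819, 1.4183, 0.7400, 1.6771]

beam 1: φ=-90°, α=195°
  d=(-0.9659,-0.2588)  start (3,2)  tX=0.3934 tY=1.4296  stride 1/|dx|=1.0353 1/|dy|=3.8637
    cross x-line → (2,2), t=0.3934 (wall)
  → r_1 = 0.3934
beam 2: φ=-45°, α=240°
  d=(-0.5000,-0.8660)  start (3,2)  tX=0.7600 tY=0.4272  stride 1/|dx|=2.0000 1/|dy|=1.1547
    cross y-line → (3,1), t=0.4272
    cross x-line → (2,1), t=0.7600
    cross y-line → (2,0), t=1.5819 (wall)
  → r_2 = 1.5819
beam 3: φ=0°, α=285°
  d=(0.2588,-0.9659)  start (3,2)  tX=2.3955 tY=0.3831  stride 1/|dx|=3.8637 1/|dy|=1.0353
    cross y-line → (3,1), t=0.3831
    cross y-line → (3,0), t=1.4183 (wall)
  → r_3 = 1.4183
beam 4: φ=45°, α=330°
  d=(0.8660,-0.5000)  start (3,2)  tX=0.7159 tY=0.7400  stride 1/|dx|=1.1547 1/|dy|=2.0000
    cross x-line → (4,2), t=0.7159
    cross y-line → (4,1), t=0.7400 (wall)
  → r_4 = 0.7400
beam 5: φ=90°, α=15°
  d=(0.9659,0.2588)  start (3,2)  tX=0.6419 tY=2.4341  stride 1/|dx|=1.0353 1/|dy|=3.8637
    cross x-line → (4,2), t=0.6419
    cross x-line → (5,2), t=1.6771 (wall)
  → r_5 = 1.6771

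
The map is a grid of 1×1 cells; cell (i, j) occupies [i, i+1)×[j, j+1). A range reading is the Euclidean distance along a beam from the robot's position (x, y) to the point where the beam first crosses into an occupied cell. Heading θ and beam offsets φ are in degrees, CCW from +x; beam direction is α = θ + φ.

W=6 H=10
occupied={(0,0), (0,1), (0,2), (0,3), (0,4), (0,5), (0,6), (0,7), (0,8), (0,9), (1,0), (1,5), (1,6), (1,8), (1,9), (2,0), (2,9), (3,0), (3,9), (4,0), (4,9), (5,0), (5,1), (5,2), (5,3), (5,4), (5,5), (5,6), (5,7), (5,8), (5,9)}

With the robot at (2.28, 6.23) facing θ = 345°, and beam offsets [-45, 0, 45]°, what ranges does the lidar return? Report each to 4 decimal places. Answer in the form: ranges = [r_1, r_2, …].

ranges = [5.4400, 2.8160, 3.1408]

beam 1: φ=-45°, α=300°
  cosα=0.5000 sinα=-0.8660 | (2,6) | tMaxX 1.4400 tMaxY 0.2656 | tΔX 2.0000 tΔY 1.1547
    t=0.2656 [y] (2,5)
    t=1.4203 [y] (2,4)
    t=1.4400 [x] (3,4)
    t=2.5750 [y] (3,3)
    t=3.4400 [x] (4,3)
    t=3.7297 [y] (4,2)
    t=4.8844 [y] (4,1)
    t=5.4400 [x] (5,1) — stop
  → r_1 = 5.4400
beam 2: φ=0°, α=345°
  cosα=0.9659 sinα=-0.2588 | (2,6) | tMaxX 0.7454 tMaxY 0.8887 | tΔX 1.0353 tΔY 3.8637
    t=0.7454 [x] (3,6)
    t=0.8887 [y] (3,5)
    t=1.7807 [x] (4,5)
    t=2.8160 [x] (5,5) — stop
  → r_2 = 2.8160
beam 3: φ=45°, α=30°
  cosα=0.8660 sinα=0.5000 | (2,6) | tMaxX 0.8314 tMaxY 1.5400 | tΔX 1.1547 tΔY 2.0000
    t=0.8314 [x] (3,6)
    t=1.5400 [y] (3,7)
    t=1.9861 [x] (4,7)
    t=3.1408 [x] (5,7) — stop
  → r_3 = 3.1408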